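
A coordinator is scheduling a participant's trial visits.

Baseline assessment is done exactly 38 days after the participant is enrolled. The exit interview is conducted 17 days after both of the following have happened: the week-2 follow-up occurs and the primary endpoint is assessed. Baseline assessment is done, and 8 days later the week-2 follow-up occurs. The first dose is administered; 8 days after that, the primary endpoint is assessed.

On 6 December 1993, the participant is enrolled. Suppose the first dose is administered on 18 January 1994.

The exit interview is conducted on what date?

12 February 1994

The participant is enrolled: Dec 6, 1993.
Baseline assessment is done: Dec 6, 1993 + 38 days = Jan 13, 1994.
The week-2 follow-up occurs: Jan 13, 1994 + 8 days = Jan 21, 1994.
The first dose is administered: Jan 18, 1994.
The primary endpoint is assessed: Jan 18, 1994 + 8 days = Jan 26, 1994.
Both prerequisites met — the week-2 follow-up occurs (Jan 21, 1994), the primary endpoint is assessed (Jan 26, 1994); the later is Jan 26, 1994.
The exit interview is conducted: Jan 26, 1994 + 17 days = Feb 12, 1994.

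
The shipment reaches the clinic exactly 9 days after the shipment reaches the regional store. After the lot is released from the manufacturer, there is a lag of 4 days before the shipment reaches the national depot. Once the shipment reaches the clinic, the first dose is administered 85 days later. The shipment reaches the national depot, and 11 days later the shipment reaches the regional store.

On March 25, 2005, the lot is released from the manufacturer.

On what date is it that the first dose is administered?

The lot is released from the manufacturer: Mar 25, 2005.
The shipment reaches the national depot: Mar 25, 2005 + 4 days = Mar 29, 2005.
The shipment reaches the regional store: Mar 29, 2005 + 11 days = Apr 9, 2005.
The shipment reaches the clinic: Apr 9, 2005 + 9 days = Apr 18, 2005.
The first dose is administered: Apr 18, 2005 + 85 days = Jul 12, 2005.

July 12, 2005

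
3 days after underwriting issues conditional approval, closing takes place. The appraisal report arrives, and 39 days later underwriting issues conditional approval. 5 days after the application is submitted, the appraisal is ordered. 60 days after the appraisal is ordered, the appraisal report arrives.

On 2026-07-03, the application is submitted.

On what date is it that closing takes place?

The application is submitted: Jul 3, 2026.
The appraisal is ordered: Jul 3, 2026 + 5 days = Jul 8, 2026.
The appraisal report arrives: Jul 8, 2026 + 60 days = Sep 6, 2026.
Underwriting issues conditional approval: Sep 6, 2026 + 39 days = Oct 15, 2026.
Closing takes place: Oct 15, 2026 + 3 days = Oct 18, 2026.

2026-10-18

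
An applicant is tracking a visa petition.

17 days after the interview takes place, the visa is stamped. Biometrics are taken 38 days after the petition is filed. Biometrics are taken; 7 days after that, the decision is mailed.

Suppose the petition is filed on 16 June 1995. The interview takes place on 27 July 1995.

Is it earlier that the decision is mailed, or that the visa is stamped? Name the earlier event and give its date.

The petition is filed: Jun 16, 1995.
Biometrics are taken: Jun 16, 1995 + 38 days = Jul 24, 1995.
The decision is mailed: Jul 24, 1995 + 7 days = Jul 31, 1995.
The interview takes place: Jul 27, 1995.
The visa is stamped: Jul 27, 1995 + 17 days = Aug 13, 1995.
Comparing: the decision is mailed on Jul 31, 1995 vs the visa is stamped on Aug 13, 1995. Earlier: the decision is mailed.

The decision is mailed — 31 July 1995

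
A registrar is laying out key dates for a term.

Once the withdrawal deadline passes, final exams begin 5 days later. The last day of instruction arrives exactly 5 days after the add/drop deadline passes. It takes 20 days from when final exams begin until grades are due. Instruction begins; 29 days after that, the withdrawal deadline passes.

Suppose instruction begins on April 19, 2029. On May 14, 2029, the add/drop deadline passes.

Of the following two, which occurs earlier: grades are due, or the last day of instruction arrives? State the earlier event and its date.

The last day of instruction arrives — May 19, 2029

Instruction begins: Apr 19, 2029.
The withdrawal deadline passes: Apr 19, 2029 + 29 days = May 18, 2029.
Final exams begin: May 18, 2029 + 5 days = May 23, 2029.
Grades are due: May 23, 2029 + 20 days = Jun 12, 2029.
The add/drop deadline passes: May 14, 2029.
The last day of instruction arrives: May 14, 2029 + 5 days = May 19, 2029.
Comparing: grades are due on Jun 12, 2029 vs the last day of instruction arrives on May 19, 2029. Earlier: the last day of instruction arrives.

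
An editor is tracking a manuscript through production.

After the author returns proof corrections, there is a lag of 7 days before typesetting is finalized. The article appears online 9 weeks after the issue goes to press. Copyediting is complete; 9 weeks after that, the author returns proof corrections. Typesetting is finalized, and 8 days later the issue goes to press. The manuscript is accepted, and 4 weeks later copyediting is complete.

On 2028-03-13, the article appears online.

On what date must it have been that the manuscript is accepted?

The article appears online: Mar 13, 2028.
The issue goes to press: Mar 13, 2028 − 9 weeks = Jan 10, 2028.
Typesetting is finalized: Jan 10, 2028 − 8 days = Jan 2, 2028.
The author returns proof corrections: Jan 2, 2028 − 7 days = Dec 26, 2027.
Copyediting is complete: Dec 26, 2027 − 9 weeks = Oct 24, 2027.
The manuscript is accepted: Oct 24, 2027 − 4 weeks = Sep 26, 2027.

2027-09-26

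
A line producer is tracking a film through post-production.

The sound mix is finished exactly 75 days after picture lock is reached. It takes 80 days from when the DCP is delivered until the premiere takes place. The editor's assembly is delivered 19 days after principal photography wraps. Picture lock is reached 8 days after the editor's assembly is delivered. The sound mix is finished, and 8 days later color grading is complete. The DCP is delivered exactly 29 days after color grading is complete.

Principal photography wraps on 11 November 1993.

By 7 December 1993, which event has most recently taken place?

The editor's assembly is delivered

Principal photography wraps: Nov 11, 1993.
The editor's assembly is delivered: Nov 11, 1993 + 19 days = Nov 30, 1993.
Picture lock is reached: Nov 30, 1993 + 8 days = Dec 8, 1993.
The sound mix is finished: Dec 8, 1993 + 75 days = Feb 21, 1994.
Color grading is complete: Feb 21, 1994 + 8 days = Mar 1, 1994.
The DCP is delivered: Mar 1, 1994 + 29 days = Mar 30, 1994.
The premiere takes place: Mar 30, 1994 + 80 days = Jun 18, 1994.
Dec 7, 1993 falls between when the editor's assembly is delivered (Nov 30, 1993) and when picture lock is reached (Dec 8, 1993).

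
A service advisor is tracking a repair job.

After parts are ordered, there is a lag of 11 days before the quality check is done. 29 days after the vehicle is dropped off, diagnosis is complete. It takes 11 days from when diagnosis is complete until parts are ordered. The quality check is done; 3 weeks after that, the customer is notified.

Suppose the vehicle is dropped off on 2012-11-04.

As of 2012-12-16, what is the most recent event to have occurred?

The vehicle is dropped off: Nov 4, 2012.
Diagnosis is complete: Nov 4, 2012 + 29 days = Dec 3, 2012.
Parts are ordered: Dec 3, 2012 + 11 days = Dec 14, 2012.
The quality check is done: Dec 14, 2012 + 11 days = Dec 25, 2012.
The customer is notified: Dec 25, 2012 + 3 weeks = Jan 15, 2013.
Dec 16, 2012 falls between when parts are ordered (Dec 14, 2012) and when the quality check is done (Dec 25, 2012).

Parts are ordered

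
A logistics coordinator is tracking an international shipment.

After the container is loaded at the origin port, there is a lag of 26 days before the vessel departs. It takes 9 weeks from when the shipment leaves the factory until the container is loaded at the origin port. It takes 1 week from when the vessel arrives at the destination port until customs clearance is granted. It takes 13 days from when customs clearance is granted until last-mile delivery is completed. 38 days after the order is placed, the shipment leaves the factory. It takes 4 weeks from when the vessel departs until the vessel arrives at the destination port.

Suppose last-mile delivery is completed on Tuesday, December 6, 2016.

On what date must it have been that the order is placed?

Tuesday, June 14, 2016

Last-mile delivery is completed: Dec 6, 2016.
Customs clearance is granted: Dec 6, 2016 − 13 days = Nov 23, 2016.
The vessel arrives at the destination port: Nov 23, 2016 − 1 week = Nov 16, 2016.
The vessel departs: Nov 16, 2016 − 4 weeks = Oct 19, 2016.
The container is loaded at the origin port: Oct 19, 2016 − 26 days = Sep 23, 2016.
The shipment leaves the factory: Sep 23, 2016 − 9 weeks = Jul 22, 2016.
The order is placed: Jul 22, 2016 − 38 days = Jun 14, 2016.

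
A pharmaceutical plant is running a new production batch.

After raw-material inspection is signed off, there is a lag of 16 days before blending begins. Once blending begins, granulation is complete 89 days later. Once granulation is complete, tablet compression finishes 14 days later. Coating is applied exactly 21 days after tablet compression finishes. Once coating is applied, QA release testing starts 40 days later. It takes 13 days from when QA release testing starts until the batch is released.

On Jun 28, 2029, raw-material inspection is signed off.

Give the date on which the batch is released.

Raw-material inspection is signed off: Jun 28, 2029.
Blending begins: Jun 28, 2029 + 16 days = Jul 14, 2029.
Granulation is complete: Jul 14, 2029 + 89 days = Oct 11, 2029.
Tablet compression finishes: Oct 11, 2029 + 14 days = Oct 25, 2029.
Coating is applied: Oct 25, 2029 + 21 days = Nov 15, 2029.
QA release testing starts: Nov 15, 2029 + 40 days = Dec 25, 2029.
The batch is released: Dec 25, 2029 + 13 days = Jan 7, 2030.

Jan 7, 2030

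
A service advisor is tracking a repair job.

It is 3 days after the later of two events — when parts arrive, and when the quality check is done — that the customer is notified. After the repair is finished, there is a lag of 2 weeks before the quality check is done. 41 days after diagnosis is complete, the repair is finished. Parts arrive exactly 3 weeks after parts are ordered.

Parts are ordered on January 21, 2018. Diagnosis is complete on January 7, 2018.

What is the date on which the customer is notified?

Parts are ordered: Jan 21, 2018.
Parts arrive: Jan 21, 2018 + 3 weeks = Feb 11, 2018.
Diagnosis is complete: Jan 7, 2018.
The repair is finished: Jan 7, 2018 + 41 days = Feb 17, 2018.
The quality check is done: Feb 17, 2018 + 2 weeks = Mar 3, 2018.
Both prerequisites met — parts arrive (Feb 11, 2018), the quality check is done (Mar 3, 2018); the later is Mar 3, 2018.
The customer is notified: Mar 3, 2018 + 3 days = Mar 6, 2018.

March 6, 2018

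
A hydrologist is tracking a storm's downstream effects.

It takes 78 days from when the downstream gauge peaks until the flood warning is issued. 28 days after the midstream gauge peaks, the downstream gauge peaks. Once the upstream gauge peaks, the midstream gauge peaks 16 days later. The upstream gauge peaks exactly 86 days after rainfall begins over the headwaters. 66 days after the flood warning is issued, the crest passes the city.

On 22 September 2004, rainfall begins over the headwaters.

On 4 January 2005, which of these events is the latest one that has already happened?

The midstream gauge peaks

Rainfall begins over the headwaters: Sep 22, 2004.
The upstream gauge peaks: Sep 22, 2004 + 86 days = Dec 17, 2004.
The midstream gauge peaks: Dec 17, 2004 + 16 days = Jan 2, 2005.
The downstream gauge peaks: Jan 2, 2005 + 28 days = Jan 30, 2005.
The flood warning is issued: Jan 30, 2005 + 78 days = Apr 18, 2005.
The crest passes the city: Apr 18, 2005 + 66 days = Jun 23, 2005.
Jan 4, 2005 falls between when the midstream gauge peaks (Jan 2, 2005) and when the downstream gauge peaks (Jan 30, 2005).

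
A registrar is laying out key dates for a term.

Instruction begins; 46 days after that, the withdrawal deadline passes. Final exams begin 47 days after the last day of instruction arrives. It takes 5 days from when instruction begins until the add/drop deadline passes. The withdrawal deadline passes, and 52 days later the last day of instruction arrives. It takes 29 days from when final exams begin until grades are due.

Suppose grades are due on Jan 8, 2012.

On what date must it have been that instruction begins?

Jul 18, 2011

Grades are due: Jan 8, 2012.
Final exams begin: Jan 8, 2012 − 29 days = Dec 10, 2011.
The last day of instruction arrives: Dec 10, 2011 − 47 days = Oct 24, 2011.
The withdrawal deadline passes: Oct 24, 2011 − 52 days = Sep 2, 2011.
Instruction begins: Sep 2, 2011 − 46 days = Jul 18, 2011.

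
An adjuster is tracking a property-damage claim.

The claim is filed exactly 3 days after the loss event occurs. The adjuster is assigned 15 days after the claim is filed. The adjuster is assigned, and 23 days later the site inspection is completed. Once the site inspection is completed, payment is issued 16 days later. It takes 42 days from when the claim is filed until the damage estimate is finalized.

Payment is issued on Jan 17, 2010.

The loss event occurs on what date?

Nov 21, 2009

Payment is issued: Jan 17, 2010.
The site inspection is completed: Jan 17, 2010 − 16 days = Jan 1, 2010.
The adjuster is assigned: Jan 1, 2010 − 23 days = Dec 9, 2009.
The claim is filed: Dec 9, 2009 − 15 days = Nov 24, 2009.
The loss event occurs: Nov 24, 2009 − 3 days = Nov 21, 2009.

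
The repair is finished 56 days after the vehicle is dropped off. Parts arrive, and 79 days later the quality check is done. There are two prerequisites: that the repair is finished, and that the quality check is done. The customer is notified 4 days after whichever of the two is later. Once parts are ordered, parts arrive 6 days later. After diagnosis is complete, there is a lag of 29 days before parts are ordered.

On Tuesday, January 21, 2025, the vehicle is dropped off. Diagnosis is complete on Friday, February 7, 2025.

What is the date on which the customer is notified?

Thursday, June 5, 2025

The vehicle is dropped off: Jan 21, 2025.
The repair is finished: Jan 21, 2025 + 56 days = Mar 18, 2025.
Diagnosis is complete: Feb 7, 2025.
Parts are ordered: Feb 7, 2025 + 29 days = Mar 8, 2025.
Parts arrive: Mar 8, 2025 + 6 days = Mar 14, 2025.
The quality check is done: Mar 14, 2025 + 79 days = Jun 1, 2025.
Both prerequisites met — the repair is finished (Mar 18, 2025), the quality check is done (Jun 1, 2025); the later is Jun 1, 2025.
The customer is notified: Jun 1, 2025 + 4 days = Jun 5, 2025.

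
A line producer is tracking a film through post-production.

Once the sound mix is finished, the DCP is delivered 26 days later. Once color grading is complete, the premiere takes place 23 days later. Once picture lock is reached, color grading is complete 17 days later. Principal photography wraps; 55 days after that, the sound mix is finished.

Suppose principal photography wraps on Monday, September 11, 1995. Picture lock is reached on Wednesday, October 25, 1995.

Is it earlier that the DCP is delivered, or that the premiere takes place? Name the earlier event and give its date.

Principal photography wraps: Sep 11, 1995.
The sound mix is finished: Sep 11, 1995 + 55 days = Nov 5, 1995.
The DCP is delivered: Nov 5, 1995 + 26 days = Dec 1, 1995.
Picture lock is reached: Oct 25, 1995.
Color grading is complete: Oct 25, 1995 + 17 days = Nov 11, 1995.
The premiere takes place: Nov 11, 1995 + 23 days = Dec 4, 1995.
Comparing: the DCP is delivered on Dec 1, 1995 vs the premiere takes place on Dec 4, 1995. Earlier: the DCP is delivered.

The DCP is delivered — Friday, December 1, 1995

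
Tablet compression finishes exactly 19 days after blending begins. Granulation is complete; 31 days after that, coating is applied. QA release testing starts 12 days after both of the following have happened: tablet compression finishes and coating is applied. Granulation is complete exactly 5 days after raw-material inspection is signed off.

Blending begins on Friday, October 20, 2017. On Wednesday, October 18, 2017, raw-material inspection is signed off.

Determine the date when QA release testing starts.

Blending begins: Oct 20, 2017.
Tablet compression finishes: Oct 20, 2017 + 19 days = Nov 8, 2017.
Raw-material inspection is signed off: Oct 18, 2017.
Granulation is complete: Oct 18, 2017 + 5 days = Oct 23, 2017.
Coating is applied: Oct 23, 2017 + 31 days = Nov 23, 2017.
Both prerequisites met — tablet compression finishes (Nov 8, 2017), coating is applied (Nov 23, 2017); the later is Nov 23, 2017.
QA release testing starts: Nov 23, 2017 + 12 days = Dec 5, 2017.

Tuesday, December 5, 2017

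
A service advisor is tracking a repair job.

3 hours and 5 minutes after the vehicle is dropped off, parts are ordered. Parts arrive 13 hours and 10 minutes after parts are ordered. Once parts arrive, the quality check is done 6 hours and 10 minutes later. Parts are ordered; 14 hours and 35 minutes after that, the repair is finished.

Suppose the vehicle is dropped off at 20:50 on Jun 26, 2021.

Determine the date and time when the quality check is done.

The vehicle is dropped off: 20:50 Jun 26, 2021.
Parts are ordered: 20:50 Jun 26, 2021 + 3h05m = 23:55 Jun 26, 2021.
Parts arrive: 23:55 Jun 26, 2021 + 13h10m = 13:05 Jun 27, 2021.
The quality check is done: 13:05 Jun 27, 2021 + 6h10m = 19:15 Jun 27, 2021.

19:15 on Jun 27, 2021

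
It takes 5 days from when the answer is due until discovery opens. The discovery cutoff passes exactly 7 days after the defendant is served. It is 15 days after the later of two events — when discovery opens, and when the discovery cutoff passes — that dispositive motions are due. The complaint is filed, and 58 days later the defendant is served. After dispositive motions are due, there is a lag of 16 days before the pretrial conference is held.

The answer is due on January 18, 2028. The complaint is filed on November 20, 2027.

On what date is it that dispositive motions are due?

The answer is due: Jan 18, 2028.
Discovery opens: Jan 18, 2028 + 5 days = Jan 23, 2028.
The complaint is filed: Nov 20, 2027.
The defendant is served: Nov 20, 2027 + 58 days = Jan 17, 2028.
The discovery cutoff passes: Jan 17, 2028 + 7 days = Jan 24, 2028.
Both prerequisites met — discovery opens (Jan 23, 2028), the discovery cutoff passes (Jan 24, 2028); the later is Jan 24, 2028.
Dispositive motions are due: Jan 24, 2028 + 15 days = Feb 8, 2028.

February 8, 2028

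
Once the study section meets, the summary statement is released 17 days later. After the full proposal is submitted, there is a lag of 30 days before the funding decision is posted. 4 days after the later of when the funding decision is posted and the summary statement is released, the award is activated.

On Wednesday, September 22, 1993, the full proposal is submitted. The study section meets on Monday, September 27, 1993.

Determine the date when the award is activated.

Tuesday, October 26, 1993

The full proposal is submitted: Sep 22, 1993.
The funding decision is posted: Sep 22, 1993 + 30 days = Oct 22, 1993.
The study section meets: Sep 27, 1993.
The summary statement is released: Sep 27, 1993 + 17 days = Oct 14, 1993.
Both prerequisites met — the funding decision is posted (Oct 22, 1993), the summary statement is released (Oct 14, 1993); the later is Oct 22, 1993.
The award is activated: Oct 22, 1993 + 4 days = Oct 26, 1993.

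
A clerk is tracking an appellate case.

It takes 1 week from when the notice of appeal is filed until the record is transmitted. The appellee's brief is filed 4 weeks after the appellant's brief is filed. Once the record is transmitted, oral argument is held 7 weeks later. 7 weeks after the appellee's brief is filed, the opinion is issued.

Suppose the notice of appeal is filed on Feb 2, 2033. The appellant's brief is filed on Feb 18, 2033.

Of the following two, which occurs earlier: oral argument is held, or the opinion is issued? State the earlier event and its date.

Oral argument is held — Mar 30, 2033

The notice of appeal is filed: Feb 2, 2033.
The record is transmitted: Feb 2, 2033 + 1 week = Feb 9, 2033.
Oral argument is held: Feb 9, 2033 + 7 weeks = Mar 30, 2033.
The appellant's brief is filed: Feb 18, 2033.
The appellee's brief is filed: Feb 18, 2033 + 4 weeks = Mar 18, 2033.
The opinion is issued: Mar 18, 2033 + 7 weeks = May 6, 2033.
Comparing: oral argument is held on Mar 30, 2033 vs the opinion is issued on May 6, 2033. Earlier: oral argument is held.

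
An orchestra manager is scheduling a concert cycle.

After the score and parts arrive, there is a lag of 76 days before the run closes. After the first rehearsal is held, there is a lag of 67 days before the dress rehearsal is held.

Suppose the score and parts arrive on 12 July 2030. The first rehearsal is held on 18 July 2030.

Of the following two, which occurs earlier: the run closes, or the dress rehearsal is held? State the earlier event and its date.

The score and parts arrive: Jul 12, 2030.
The run closes: Jul 12, 2030 + 76 days = Sep 26, 2030.
The first rehearsal is held: Jul 18, 2030.
The dress rehearsal is held: Jul 18, 2030 + 67 days = Sep 23, 2030.
Comparing: the run closes on Sep 26, 2030 vs the dress rehearsal is held on Sep 23, 2030. Earlier: the dress rehearsal is held.

The dress rehearsal is held — 23 September 2030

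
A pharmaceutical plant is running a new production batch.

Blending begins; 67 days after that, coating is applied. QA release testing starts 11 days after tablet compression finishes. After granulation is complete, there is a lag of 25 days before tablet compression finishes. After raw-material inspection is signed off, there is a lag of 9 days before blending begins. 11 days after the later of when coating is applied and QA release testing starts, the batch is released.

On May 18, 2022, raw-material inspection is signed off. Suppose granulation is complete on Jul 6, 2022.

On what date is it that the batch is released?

Aug 22, 2022

Raw-material inspection is signed off: May 18, 2022.
Blending begins: May 18, 2022 + 9 days = May 27, 2022.
Coating is applied: May 27, 2022 + 67 days = Aug 2, 2022.
Granulation is complete: Jul 6, 2022.
Tablet compression finishes: Jul 6, 2022 + 25 days = Jul 31, 2022.
QA release testing starts: Jul 31, 2022 + 11 days = Aug 11, 2022.
Both prerequisites met — coating is applied (Aug 2, 2022), QA release testing starts (Aug 11, 2022); the later is Aug 11, 2022.
The batch is released: Aug 11, 2022 + 11 days = Aug 22, 2022.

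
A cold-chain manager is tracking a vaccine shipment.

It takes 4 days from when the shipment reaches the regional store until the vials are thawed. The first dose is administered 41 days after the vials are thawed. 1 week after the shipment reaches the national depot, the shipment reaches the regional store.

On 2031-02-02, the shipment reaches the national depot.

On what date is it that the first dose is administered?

The shipment reaches the national depot: Feb 2, 2031.
The shipment reaches the regional store: Feb 2, 2031 + 1 week = Feb 9, 2031.
The vials are thawed: Feb 9, 2031 + 4 days = Feb 13, 2031.
The first dose is administered: Feb 13, 2031 + 41 days = Mar 26, 2031.

2031-03-26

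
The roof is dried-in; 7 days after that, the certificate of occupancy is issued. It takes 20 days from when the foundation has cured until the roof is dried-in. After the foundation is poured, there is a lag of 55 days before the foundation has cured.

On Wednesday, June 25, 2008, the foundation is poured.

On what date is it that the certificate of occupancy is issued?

The foundation is poured: Jun 25, 2008.
The foundation has cured: Jun 25, 2008 + 55 days = Aug 19, 2008.
The roof is dried-in: Aug 19, 2008 + 20 days = Sep 8, 2008.
The certificate of occupancy is issued: Sep 8, 2008 + 7 days = Sep 15, 2008.

Monday, September 15, 2008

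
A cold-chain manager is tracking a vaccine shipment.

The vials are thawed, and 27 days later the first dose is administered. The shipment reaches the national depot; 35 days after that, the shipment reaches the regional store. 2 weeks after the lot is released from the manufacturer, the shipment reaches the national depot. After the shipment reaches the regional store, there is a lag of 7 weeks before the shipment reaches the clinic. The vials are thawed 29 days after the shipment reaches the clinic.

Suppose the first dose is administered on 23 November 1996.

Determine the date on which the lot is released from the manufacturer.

22 June 1996

The first dose is administered: Nov 23, 1996.
The vials are thawed: Nov 23, 1996 − 27 days = Oct 27, 1996.
The shipment reaches the clinic: Oct 27, 1996 − 29 days = Sep 28, 1996.
The shipment reaches the regional store: Sep 28, 1996 − 7 weeks = Aug 10, 1996.
The shipment reaches the national depot: Aug 10, 1996 − 35 days = Jul 6, 1996.
The lot is released from the manufacturer: Jul 6, 1996 − 2 weeks = Jun 22, 1996.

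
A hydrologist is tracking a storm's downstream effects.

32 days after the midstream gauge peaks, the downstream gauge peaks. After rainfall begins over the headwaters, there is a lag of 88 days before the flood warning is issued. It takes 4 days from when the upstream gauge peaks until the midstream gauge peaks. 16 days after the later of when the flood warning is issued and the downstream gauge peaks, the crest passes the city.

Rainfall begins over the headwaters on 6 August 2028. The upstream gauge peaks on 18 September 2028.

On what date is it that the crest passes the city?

18 November 2028

Rainfall begins over the headwaters: Aug 6, 2028.
The flood warning is issued: Aug 6, 2028 + 88 days = Nov 2, 2028.
The upstream gauge peaks: Sep 18, 2028.
The midstream gauge peaks: Sep 18, 2028 + 4 days = Sep 22, 2028.
The downstream gauge peaks: Sep 22, 2028 + 32 days = Oct 24, 2028.
Both prerequisites met — the flood warning is issued (Nov 2, 2028), the downstream gauge peaks (Oct 24, 2028); the later is Nov 2, 2028.
The crest passes the city: Nov 2, 2028 + 16 days = Nov 18, 2028.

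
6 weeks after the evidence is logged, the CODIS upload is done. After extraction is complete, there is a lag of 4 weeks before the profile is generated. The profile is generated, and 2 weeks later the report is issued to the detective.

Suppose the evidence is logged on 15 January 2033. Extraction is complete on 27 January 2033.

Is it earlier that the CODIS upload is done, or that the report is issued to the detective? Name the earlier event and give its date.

The CODIS upload is done — 26 February 2033

The evidence is logged: Jan 15, 2033.
The CODIS upload is done: Jan 15, 2033 + 6 weeks = Feb 26, 2033.
Extraction is complete: Jan 27, 2033.
The profile is generated: Jan 27, 2033 + 4 weeks = Feb 24, 2033.
The report is issued to the detective: Feb 24, 2033 + 2 weeks = Mar 10, 2033.
Comparing: the CODIS upload is done on Feb 26, 2033 vs the report is issued to the detective on Mar 10, 2033. Earlier: the CODIS upload is done.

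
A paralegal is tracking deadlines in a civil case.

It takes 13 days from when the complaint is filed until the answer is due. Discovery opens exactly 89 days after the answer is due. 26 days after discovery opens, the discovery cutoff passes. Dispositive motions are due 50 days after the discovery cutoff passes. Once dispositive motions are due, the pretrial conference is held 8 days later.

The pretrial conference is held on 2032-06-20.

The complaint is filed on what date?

The pretrial conference is held: Jun 20, 2032.
Dispositive motions are due: Jun 20, 2032 − 8 days = Jun 12, 2032.
The discovery cutoff passes: Jun 12, 2032 − 50 days = Apr 23, 2032.
Discovery opens: Apr 23, 2032 − 26 days = Mar 28, 2032.
The answer is due: Mar 28, 2032 − 89 days = Dec 30, 2031.
The complaint is filed: Dec 30, 2031 − 13 days = Dec 17, 2031.

2031-12-17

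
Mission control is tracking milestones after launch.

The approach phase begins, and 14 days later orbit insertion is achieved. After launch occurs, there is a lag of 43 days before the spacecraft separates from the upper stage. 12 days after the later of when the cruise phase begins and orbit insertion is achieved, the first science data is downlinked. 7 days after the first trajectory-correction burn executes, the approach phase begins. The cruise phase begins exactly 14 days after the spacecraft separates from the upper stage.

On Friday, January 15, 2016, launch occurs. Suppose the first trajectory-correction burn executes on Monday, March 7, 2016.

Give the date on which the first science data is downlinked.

Launch occurs: Jan 15, 2016.
The spacecraft separates from the upper stage: Jan 15, 2016 + 43 days = Feb 27, 2016.
The cruise phase begins: Feb 27, 2016 + 14 days = Mar 12, 2016.
The first trajectory-correction burn executes: Mar 7, 2016.
The approach phase begins: Mar 7, 2016 + 7 days = Mar 14, 2016.
Orbit insertion is achieved: Mar 14, 2016 + 14 days = Mar 28, 2016.
Both prerequisites met — the cruise phase begins (Mar 12, 2016), orbit insertion is achieved (Mar 28, 2016); the later is Mar 28, 2016.
The first science data is downlinked: Mar 28, 2016 + 12 days = Apr 9, 2016.

Saturday, April 9, 2016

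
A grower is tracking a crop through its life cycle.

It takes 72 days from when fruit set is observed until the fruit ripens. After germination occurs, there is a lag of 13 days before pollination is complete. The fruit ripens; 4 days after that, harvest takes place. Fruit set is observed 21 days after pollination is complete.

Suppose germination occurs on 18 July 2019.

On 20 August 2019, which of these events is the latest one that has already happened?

Pollination is complete

Germination occurs: Jul 18, 2019.
Pollination is complete: Jul 18, 2019 + 13 days = Jul 31, 2019.
Fruit set is observed: Jul 31, 2019 + 21 days = Aug 21, 2019.
The fruit ripens: Aug 21, 2019 + 72 days = Nov 1, 2019.
Harvest takes place: Nov 1, 2019 + 4 days = Nov 5, 2019.
Aug 20, 2019 falls between when pollination is complete (Jul 31, 2019) and when fruit set is observed (Aug 21, 2019).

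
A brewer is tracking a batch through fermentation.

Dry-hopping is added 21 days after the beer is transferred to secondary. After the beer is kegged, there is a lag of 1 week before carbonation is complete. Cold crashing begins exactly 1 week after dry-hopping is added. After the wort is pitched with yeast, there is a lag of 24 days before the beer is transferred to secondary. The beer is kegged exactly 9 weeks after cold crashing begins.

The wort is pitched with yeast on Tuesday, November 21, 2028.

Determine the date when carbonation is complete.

The wort is pitched with yeast: Nov 21, 2028.
The beer is transferred to secondary: Nov 21, 2028 + 24 days = Dec 15, 2028.
Dry-hopping is added: Dec 15, 2028 + 21 days = Jan 5, 2029.
Cold crashing begins: Jan 5, 2029 + 1 week = Jan 12, 2029.
The beer is kegged: Jan 12, 2029 + 9 weeks = Mar 16, 2029.
Carbonation is complete: Mar 16, 2029 + 1 week = Mar 23, 2029.

Friday, March 23, 2029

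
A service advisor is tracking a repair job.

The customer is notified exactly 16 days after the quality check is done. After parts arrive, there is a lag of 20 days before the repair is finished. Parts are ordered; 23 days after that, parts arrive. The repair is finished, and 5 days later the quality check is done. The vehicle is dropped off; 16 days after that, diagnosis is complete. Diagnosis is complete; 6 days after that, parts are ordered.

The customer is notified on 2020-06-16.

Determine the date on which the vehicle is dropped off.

The customer is notified: Jun 16, 2020.
The quality check is done: Jun 16, 2020 − 16 days = May 31, 2020.
The repair is finished: May 31, 2020 − 5 days = May 26, 2020.
Parts arrive: May 26, 2020 − 20 days = May 6, 2020.
Parts are ordered: May 6, 2020 − 23 days = Apr 13, 2020.
Diagnosis is complete: Apr 13, 2020 − 6 days = Apr 7, 2020.
The vehicle is dropped off: Apr 7, 2020 − 16 days = Mar 22, 2020.

2020-03-22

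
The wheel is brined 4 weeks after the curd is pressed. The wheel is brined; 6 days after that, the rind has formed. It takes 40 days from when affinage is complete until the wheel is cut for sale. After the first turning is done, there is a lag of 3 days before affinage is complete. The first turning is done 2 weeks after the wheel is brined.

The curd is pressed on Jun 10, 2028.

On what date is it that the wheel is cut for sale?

The curd is pressed: Jun 10, 2028.
The wheel is brined: Jun 10, 2028 + 4 weeks = Jul 8, 2028.
The first turning is done: Jul 8, 2028 + 2 weeks = Jul 22, 2028.
Affinage is complete: Jul 22, 2028 + 3 days = Jul 25, 2028.
The wheel is cut for sale: Jul 25, 2028 + 40 days = Sep 3, 2028.

Sep 3, 2028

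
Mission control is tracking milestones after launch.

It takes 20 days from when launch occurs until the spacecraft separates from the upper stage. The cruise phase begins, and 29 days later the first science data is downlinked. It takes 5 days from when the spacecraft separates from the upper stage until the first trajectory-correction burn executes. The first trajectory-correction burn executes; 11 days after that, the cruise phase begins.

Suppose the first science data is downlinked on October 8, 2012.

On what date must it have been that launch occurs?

The first science data is downlinked: Oct 8, 2012.
The cruise phase begins: Oct 8, 2012 − 29 days = Sep 9, 2012.
The first trajectory-correction burn executes: Sep 9, 2012 − 11 days = Aug 29, 2012.
The spacecraft separates from the upper stage: Aug 29, 2012 − 5 days = Aug 24, 2012.
Launch occurs: Aug 24, 2012 − 20 days = Aug 4, 2012.

August 4, 2012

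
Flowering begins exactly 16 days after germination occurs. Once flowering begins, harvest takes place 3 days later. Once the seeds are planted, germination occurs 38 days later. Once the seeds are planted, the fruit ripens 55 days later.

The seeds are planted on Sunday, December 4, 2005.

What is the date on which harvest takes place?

Monday, January 30, 2006

The seeds are planted: Dec 4, 2005.
Germination occurs: Dec 4, 2005 + 38 days = Jan 11, 2006.
Flowering begins: Jan 11, 2006 + 16 days = Jan 27, 2006.
Harvest takes place: Jan 27, 2006 + 3 days = Jan 30, 2006.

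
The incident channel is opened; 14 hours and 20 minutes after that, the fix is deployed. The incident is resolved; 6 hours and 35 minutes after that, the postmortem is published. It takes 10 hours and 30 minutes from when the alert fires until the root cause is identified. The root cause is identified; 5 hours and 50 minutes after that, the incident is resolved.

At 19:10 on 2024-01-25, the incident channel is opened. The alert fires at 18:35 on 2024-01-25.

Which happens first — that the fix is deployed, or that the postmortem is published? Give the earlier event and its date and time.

The incident channel is opened: 19:10 Jan 25, 2024.
The fix is deployed: 19:10 Jan 25, 2024 + 14h20m = 09:30 Jan 26, 2024.
The alert fires: 18:35 Jan 25, 2024.
The root cause is identified: 18:35 Jan 25, 2024 + 10h30m = 05:05 Jan 26, 2024.
The incident is resolved: 05:05 Jan 26, 2024 + 5h50m = 10:55 Jan 26, 2024.
The postmortem is published: 10:55 Jan 26, 2024 + 6h35m = 17:30 Jan 26, 2024.
Comparing: the fix is deployed at 09:30 Jan 26, 2024 vs the postmortem is published at 17:30 Jan 26, 2024. Earlier: the fix is deployed.

The fix is deployed — 09:30 on 2024-01-26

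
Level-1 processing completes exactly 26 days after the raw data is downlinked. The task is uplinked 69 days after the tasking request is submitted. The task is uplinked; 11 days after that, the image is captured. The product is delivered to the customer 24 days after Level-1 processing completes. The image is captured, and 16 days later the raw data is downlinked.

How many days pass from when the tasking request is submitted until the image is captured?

80 days

Causal path: the tasking request is submitted → the task is uplinked → the image is captured.
Total delay along the path: 69 + 11 = 80 days.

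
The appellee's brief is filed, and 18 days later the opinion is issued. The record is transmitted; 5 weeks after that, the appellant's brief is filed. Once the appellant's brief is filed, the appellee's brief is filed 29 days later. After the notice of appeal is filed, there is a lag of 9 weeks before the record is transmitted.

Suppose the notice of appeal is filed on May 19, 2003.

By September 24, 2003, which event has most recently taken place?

The appellee's brief is filed

The notice of appeal is filed: May 19, 2003.
The record is transmitted: May 19, 2003 + 9 weeks = Jul 21, 2003.
The appellant's brief is filed: Jul 21, 2003 + 5 weeks = Aug 25, 2003.
The appellee's brief is filed: Aug 25, 2003 + 29 days = Sep 23, 2003.
The opinion is issued: Sep 23, 2003 + 18 days = Oct 11, 2003.
Sep 24, 2003 falls between when the appellee's brief is filed (Sep 23, 2003) and when the opinion is issued (Oct 11, 2003).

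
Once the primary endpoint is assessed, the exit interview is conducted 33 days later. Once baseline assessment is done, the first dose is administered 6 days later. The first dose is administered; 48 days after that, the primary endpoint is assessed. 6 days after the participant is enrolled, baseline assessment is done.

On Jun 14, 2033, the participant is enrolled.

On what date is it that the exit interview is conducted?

Sep 15, 2033

The participant is enrolled: Jun 14, 2033.
Baseline assessment is done: Jun 14, 2033 + 6 days = Jun 20, 2033.
The first dose is administered: Jun 20, 2033 + 6 days = Jun 26, 2033.
The primary endpoint is assessed: Jun 26, 2033 + 48 days = Aug 13, 2033.
The exit interview is conducted: Aug 13, 2033 + 33 days = Sep 15, 2033.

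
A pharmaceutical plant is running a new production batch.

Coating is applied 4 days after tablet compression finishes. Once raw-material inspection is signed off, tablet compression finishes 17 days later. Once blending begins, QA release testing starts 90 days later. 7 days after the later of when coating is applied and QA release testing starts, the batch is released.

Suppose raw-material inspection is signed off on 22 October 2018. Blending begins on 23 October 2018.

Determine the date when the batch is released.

Raw-material inspection is signed off: Oct 22, 2018.
Tablet compression finishes: Oct 22, 2018 + 17 days = Nov 8, 2018.
Coating is applied: Nov 8, 2018 + 4 days = Nov 12, 2018.
Blending begins: Oct 23, 2018.
QA release testing starts: Oct 23, 2018 + 90 days = Jan 21, 2019.
Both prerequisites met — coating is applied (Nov 12, 2018), QA release testing starts (Jan 21, 2019); the later is Jan 21, 2019.
The batch is released: Jan 21, 2019 + 7 days = Jan 28, 2019.

28 January 2019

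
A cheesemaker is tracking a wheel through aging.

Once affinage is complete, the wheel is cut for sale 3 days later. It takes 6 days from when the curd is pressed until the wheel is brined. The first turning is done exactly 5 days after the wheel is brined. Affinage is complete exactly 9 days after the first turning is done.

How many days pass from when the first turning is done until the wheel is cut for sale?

12 days

Causal path: the first turning is done → affinage is complete → the wheel is cut for sale.
Total delay along the path: 9 + 3 = 12 days.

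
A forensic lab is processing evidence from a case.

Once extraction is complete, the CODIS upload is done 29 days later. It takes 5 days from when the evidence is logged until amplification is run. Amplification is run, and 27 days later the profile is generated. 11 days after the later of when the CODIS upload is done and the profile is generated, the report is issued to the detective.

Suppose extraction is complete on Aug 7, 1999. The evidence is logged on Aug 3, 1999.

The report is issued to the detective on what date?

Extraction is complete: Aug 7, 1999.
The CODIS upload is done: Aug 7, 1999 + 29 days = Sep 5, 1999.
The evidence is logged: Aug 3, 1999.
Amplification is run: Aug 3, 1999 + 5 days = Aug 8, 1999.
The profile is generated: Aug 8, 1999 + 27 days = Sep 4, 1999.
Both prerequisites met — the CODIS upload is done (Sep 5, 1999), the profile is generated (Sep 4, 1999); the later is Sep 5, 1999.
The report is issued to the detective: Sep 5, 1999 + 11 days = Sep 16, 1999.

Sep 16, 1999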